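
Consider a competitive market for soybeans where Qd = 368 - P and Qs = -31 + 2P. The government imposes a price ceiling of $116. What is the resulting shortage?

Shortage = 51

Equilibrium price would be P* = 133, so the ceiling at 116 binds.
At P = 116: Qd = 368 − 1(116) = 252, Qs = -31 + 2(116) = 201.
Shortage = 252 − 201 = 51.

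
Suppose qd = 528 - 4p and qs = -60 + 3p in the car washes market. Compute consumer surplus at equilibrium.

Consumer surplus = 4608

Equilibrium: 528 - 4p = -60 + 3p gives p* = 84, q* = 192.
Demand choke price (qd = 0): p = 132.
CS = ½(132 − 84)(192) = 4608.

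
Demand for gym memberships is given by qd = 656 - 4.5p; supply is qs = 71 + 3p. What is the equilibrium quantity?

Set qd = qs: 656 - 4.5p = 71 + 3p.
585 = 7.5p, so p* = 78.
q* = 656 − 4.5(78) = 305.

q* = 305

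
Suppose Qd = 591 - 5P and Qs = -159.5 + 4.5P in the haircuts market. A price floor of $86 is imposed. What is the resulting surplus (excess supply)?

Surplus = 66.5

Equilibrium price would be P* = 79, so the floor at 86 binds.
At P = 86: Qd = 161, Qs = 227.5.
Surplus = 227.5 − 161 = 66.5.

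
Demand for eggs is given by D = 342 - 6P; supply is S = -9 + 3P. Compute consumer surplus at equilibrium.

Consumer surplus = 972

Equilibrium: 342 - 6P = -9 + 3P gives P* = 39, Q* = 108.
Demand choke price (D = 0): P = 57.
CS = ½(57 − 39)(108) = 972.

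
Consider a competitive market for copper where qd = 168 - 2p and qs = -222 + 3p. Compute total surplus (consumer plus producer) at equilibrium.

Total surplus = 60

Equilibrium: 168 - 2p = -222 + 3p gives p* = 78, q* = 12.
Demand choke price: p = 84; supply starts at p = 74.
CS = ½(84 − 78)(12) = 36; PS = ½(78 − 74)(12) = 24.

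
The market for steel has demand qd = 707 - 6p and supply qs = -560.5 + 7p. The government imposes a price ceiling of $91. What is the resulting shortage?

Equilibrium price would be p* = 97.5, so the ceiling at 91 binds.
At p = 91: qd = 707 − 6(91) = 161, qs = -560.5 + 7(91) = 76.5.
Shortage = 161 − 76.5 = 84.5.

Shortage = 84.5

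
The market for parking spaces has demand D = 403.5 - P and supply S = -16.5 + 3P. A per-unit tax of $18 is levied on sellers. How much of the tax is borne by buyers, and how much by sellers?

Pre-tax equilibrium: P* = 105, Q* = 298.5.
Tax on sellers shifts supply to S = -16.5 + 3(P − 18) = -70.5 + 3P.
403.5 - P = -70.5 + 3P gives buyer price Pb = 118.5; sellers receive Ps = 118.5 − 18 = 100.5.
New quantity: Q = 403.5 − 1(118.5) = 285.
Buyer burden = 118.5 − 105 = 13.5; seller burden = 105 − 100.5 = 4.5.

Buyers bear $13.5, sellers bear $4.5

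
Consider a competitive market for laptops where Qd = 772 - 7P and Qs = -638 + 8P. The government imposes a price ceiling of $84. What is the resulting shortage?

Shortage = 150

Equilibrium price would be P* = 94, so the ceiling at 84 binds.
At P = 84: Qd = 772 − 7(84) = 184, Qs = -638 + 8(84) = 34.
Shortage = 184 − 34 = 150.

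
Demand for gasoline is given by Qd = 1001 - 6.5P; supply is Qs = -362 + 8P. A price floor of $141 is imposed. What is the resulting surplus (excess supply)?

Surplus = 681.5

Equilibrium price would be P* = 94, so the floor at 141 binds.
At P = 141: Qd = 84.5, Qs = 766.
Surplus = 766 − 84.5 = 681.5.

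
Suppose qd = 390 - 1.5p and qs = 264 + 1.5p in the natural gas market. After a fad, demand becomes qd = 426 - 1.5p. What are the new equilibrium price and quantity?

Original equilibrium: p* = 42, q* = 327.
New equilibrium: 426 - 1.5p = 264 + 1.5p, so 162 = 3p and p' = 54; q' = 426 − 1.5(54) = 345.

p' = 54, q' = 345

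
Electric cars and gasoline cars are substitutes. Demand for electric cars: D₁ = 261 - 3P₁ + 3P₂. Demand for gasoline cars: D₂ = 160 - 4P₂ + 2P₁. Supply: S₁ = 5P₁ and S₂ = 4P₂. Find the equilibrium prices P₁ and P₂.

P₁ = 1284/29, P₂ = 901/29

Market 1: 261 - 3P₁ + 3P₂ = 5P₁ → 8P₁ - 3P₂ = 261.
Market 2: 8P₂ - 2P₁ = 160.
Eliminating P₂: 8×(1) + 3×(2) gives 58P₁ = 2568, so P₁ = 1284/29.
Back-substitute into (2): P₂ = (160 + 2×1284/29) / 8 = 901/29.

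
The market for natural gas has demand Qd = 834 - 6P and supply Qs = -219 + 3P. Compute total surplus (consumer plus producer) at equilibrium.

Total surplus = 4356

Equilibrium: 834 - 6P = -219 + 3P gives P* = 117, Q* = 132.
Demand choke price: P = 139; supply starts at P = 73.
CS = ½(139 − 117)(132) = 1452; PS = ½(117 − 73)(132) = 2904.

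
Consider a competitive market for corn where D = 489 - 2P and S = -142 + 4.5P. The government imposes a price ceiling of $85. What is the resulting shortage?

Shortage = 78.5

Equilibrium price would be P* = 1262/13, so the ceiling at 85 binds.
At P = 85: D = 489 − 2(85) = 319, S = -142 + 4.5(85) = 240.5.
Shortage = 319 − 240.5 = 78.5.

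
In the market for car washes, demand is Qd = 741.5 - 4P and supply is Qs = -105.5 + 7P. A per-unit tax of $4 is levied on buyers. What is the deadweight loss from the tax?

Pre-tax equilibrium: P* = 77, Q* = 433.5.
Tax on buyers shifts demand to Qd = 741.5 − 4(P + 4) = 725.5 - 4P.
725.5 - 4P = -105.5 + 7P gives seller price Ps = 831/11; buyers pay Pb = 831/11 + 4 = 875/11.
New quantity: Q = 741.5 − 4(875/11) = 9313/22.
DWL = ½ × 4 × (433.5 − 9313/22) = 224/11.

Deadweight loss = 224/11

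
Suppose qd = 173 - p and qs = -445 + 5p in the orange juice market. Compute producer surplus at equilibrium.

Equilibrium: 173 - p = -445 + 5p gives p* = 103, q* = 70.
Supply starts at p = 89 (where qs = 0).
PS = ½(103 − 89)(70) = 490.

Producer surplus = 490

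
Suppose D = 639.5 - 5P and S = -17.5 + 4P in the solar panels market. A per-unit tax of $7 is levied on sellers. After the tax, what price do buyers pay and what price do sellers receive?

Buyers pay 685/9, sellers receive 622/9

Pre-tax equilibrium: P* = 73, Q* = 274.5.
Tax on sellers shifts supply to S = -17.5 + 4(P − 7) = -45.5 + 4P.
639.5 - 5P = -45.5 + 4P gives buyer price Pb = 685/9; sellers receive Ps = 685/9 − 7 = 622/9.
New quantity: Q = 639.5 − 5(685/9) = 4661/18.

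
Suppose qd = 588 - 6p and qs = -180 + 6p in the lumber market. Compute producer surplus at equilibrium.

Producer surplus = 3468

Equilibrium: 588 - 6p = -180 + 6p gives p* = 64, q* = 204.
Supply starts at p = 30 (where qs = 0).
PS = ½(64 − 30)(204) = 3468.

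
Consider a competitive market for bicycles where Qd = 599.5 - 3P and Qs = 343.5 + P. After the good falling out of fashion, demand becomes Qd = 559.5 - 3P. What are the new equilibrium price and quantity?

P' = 54, Q' = 397.5

Original equilibrium: P* = 64, Q* = 407.5.
New equilibrium: 559.5 - 3P = 343.5 + P, so 216 = 4P and P' = 54; Q' = 559.5 − 3(54) = 397.5.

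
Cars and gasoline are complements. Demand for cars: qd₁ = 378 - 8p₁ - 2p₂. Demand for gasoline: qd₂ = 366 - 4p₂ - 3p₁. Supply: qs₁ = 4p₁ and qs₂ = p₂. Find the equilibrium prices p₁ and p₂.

Market 1: 378 - 8p₁ - 2p₂ = 4p₁ → 12p₁ + 2p₂ = 378.
Market 2: 5p₂ + 3p₁ = 366.
Eliminating p₂: 5×(1) − 2×(2) gives 54p₁ = 1158, so p₁ = 193/9.
Back-substitute into (2): p₂ = (366 − 3×193/9) / 5 = 181/3.

p₁ = 193/9, p₂ = 181/3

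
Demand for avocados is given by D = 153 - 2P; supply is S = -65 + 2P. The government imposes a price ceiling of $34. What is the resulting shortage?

Equilibrium price would be P* = 54.5, so the ceiling at 34 binds.
At P = 34: D = 153 − 2(34) = 85, S = -65 + 2(34) = 3.
Shortage = 85 − 3 = 82.

Shortage = 82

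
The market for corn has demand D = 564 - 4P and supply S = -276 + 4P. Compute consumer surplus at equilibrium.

Equilibrium: 564 - 4P = -276 + 4P gives P* = 105, Q* = 144.
Demand choke price (D = 0): P = 141.
CS = ½(141 − 105)(144) = 2592.

Consumer surplus = 2592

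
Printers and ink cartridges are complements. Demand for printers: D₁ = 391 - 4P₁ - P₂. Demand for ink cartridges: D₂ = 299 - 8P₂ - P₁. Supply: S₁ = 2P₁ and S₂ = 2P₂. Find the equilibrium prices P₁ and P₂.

Market 1: 391 - 4P₁ - P₂ = 2P₁ → 6P₁ + P₂ = 391.
Market 2: 10P₂ + P₁ = 299.
Eliminating P₂: 10×(1) − 1×(2) gives 59P₁ = 3611, so P₁ = 3611/59.
Back-substitute into (2): P₂ = (299 − 1×3611/59) / 10 = 1403/59.

P₁ = 3611/59, P₂ = 1403/59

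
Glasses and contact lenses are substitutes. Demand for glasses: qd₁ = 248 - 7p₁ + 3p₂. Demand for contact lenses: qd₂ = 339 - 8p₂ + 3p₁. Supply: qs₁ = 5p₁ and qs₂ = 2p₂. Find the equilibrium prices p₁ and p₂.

p₁ = 3497/111, p₂ = 1604/37

Market 1: 248 - 7p₁ + 3p₂ = 5p₁ → 12p₁ - 3p₂ = 248.
Market 2: 10p₂ - 3p₁ = 339.
Eliminating p₂: 10×(1) + 3×(2) gives 111p₁ = 3497, so p₁ = 3497/111.
Back-substitute into (2): p₂ = (339 + 3×3497/111) / 10 = 1604/37.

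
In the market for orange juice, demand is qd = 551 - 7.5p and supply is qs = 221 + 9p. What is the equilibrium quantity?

Set qd = qs: 551 - 7.5p = 221 + 9p.
330 = 16.5p, so p* = 20.
q* = 551 − 7.5(20) = 401.

q* = 401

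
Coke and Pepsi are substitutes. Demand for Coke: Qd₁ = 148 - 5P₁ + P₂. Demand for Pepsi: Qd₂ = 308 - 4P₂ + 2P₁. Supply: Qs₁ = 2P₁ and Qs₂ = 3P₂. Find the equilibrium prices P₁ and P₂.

P₁ = 1344/47, P₂ = 2452/47

Market 1: 148 - 5P₁ + P₂ = 2P₁ → 7P₁ - P₂ = 148.
Market 2: 7P₂ - 2P₁ = 308.
Eliminating P₂: 7×(1) + 1×(2) gives 47P₁ = 1344, so P₁ = 1344/47.
Back-substitute into (2): P₂ = (308 + 2×1344/47) / 7 = 2452/47.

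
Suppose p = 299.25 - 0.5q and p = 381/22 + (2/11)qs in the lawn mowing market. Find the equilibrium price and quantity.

Set the two price expressions equal: 299.25 - 0.5q = 381/22 + (2/11)q.
12405/44 = (15/22)q, so q* = 413.5.
p* = 299.25 − (0.5)(413.5) = 92.5.

p* = 92.5, q* = 413.5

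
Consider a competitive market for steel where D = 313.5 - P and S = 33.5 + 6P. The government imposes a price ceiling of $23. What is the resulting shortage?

Equilibrium price would be P* = 40, so the ceiling at 23 binds.
At P = 23: D = 313.5 − 1(23) = 290.5, S = 33.5 + 6(23) = 171.5.
Shortage = 290.5 − 171.5 = 119.

Shortage = 119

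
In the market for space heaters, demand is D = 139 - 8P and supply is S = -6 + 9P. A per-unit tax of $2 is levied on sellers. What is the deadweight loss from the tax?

Pre-tax equilibrium: P* = 145/17, Q* = 1203/17.
Tax on sellers shifts supply to S = -6 + 9(P − 2) = -24 + 9P.
139 - 8P = -24 + 9P gives buyer price Pb = 163/17; sellers receive Ps = 163/17 − 2 = 129/17.
New quantity: Q = 139 − 8(163/17) = 1059/17.
DWL = ½ × 2 × (1203/17 − 1059/17) = 144/17.

Deadweight loss = 144/17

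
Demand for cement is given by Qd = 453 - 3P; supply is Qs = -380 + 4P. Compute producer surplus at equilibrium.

Equilibrium: 453 - 3P = -380 + 4P gives P* = 119, Q* = 96.
Supply starts at P = 95 (where Qs = 0).
PS = ½(119 − 95)(96) = 1152.

Producer surplus = 1152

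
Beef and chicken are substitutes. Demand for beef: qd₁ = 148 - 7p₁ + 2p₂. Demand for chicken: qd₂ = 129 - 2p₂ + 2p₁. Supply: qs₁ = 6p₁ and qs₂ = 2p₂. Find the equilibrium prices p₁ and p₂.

Market 1: 148 - 7p₁ + 2p₂ = 6p₁ → 13p₁ - 2p₂ = 148.
Market 2: 4p₂ - 2p₁ = 129.
Eliminating p₂: 4×(1) + 2×(2) gives 48p₁ = 850, so p₁ = 425/24.
Back-substitute into (2): p₂ = (129 + 2×425/24) / 4 = 1973/48.

p₁ = 425/24, p₂ = 1973/48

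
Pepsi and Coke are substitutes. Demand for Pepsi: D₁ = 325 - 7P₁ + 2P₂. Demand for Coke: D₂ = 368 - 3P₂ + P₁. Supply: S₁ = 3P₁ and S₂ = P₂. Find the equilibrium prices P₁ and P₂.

P₁ = 1018/19, P₂ = 4005/38

Market 1: 325 - 7P₁ + 2P₂ = 3P₁ → 10P₁ - 2P₂ = 325.
Market 2: 4P₂ - P₁ = 368.
Eliminating P₂: 4×(1) + 2×(2) gives 38P₁ = 2036, so P₁ = 1018/19.
Back-substitute into (2): P₂ = (368 + 1×1018/19) / 4 = 4005/38.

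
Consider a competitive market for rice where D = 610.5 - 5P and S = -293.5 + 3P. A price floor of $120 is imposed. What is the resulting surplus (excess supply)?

Surplus = 56

Equilibrium price would be P* = 113, so the floor at 120 binds.
At P = 120: D = 10.5, S = 66.5.
Surplus = 66.5 − 10.5 = 56.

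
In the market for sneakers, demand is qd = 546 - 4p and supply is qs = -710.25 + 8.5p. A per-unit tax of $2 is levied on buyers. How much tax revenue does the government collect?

Tax revenue = 277.12

Pre-tax equilibrium: p* = 100.5, q* = 144.
Tax on buyers shifts demand to qd = 546 − 4(p + 2) = 538 - 4p.
538 - 4p = -710.25 + 8.5p gives seller price ps = 99.86; buyers pay pb = 99.86 + 2 = 101.86.
New quantity: q = 546 − 4(101.86) = 138.56.
Revenue = 2 × 138.56 = 277.12.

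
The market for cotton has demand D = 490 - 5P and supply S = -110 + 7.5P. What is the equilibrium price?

Set D = S: 490 - 5P = -110 + 7.5P.
600 = 12.5P, so P* = 48.
Q* = 490 − 5(48) = 250.

P* = 48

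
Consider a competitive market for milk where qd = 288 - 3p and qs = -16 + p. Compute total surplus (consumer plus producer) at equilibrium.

Total surplus = 2400

Equilibrium: 288 - 3p = -16 + p gives p* = 76, q* = 60.
Demand choke price: p = 96; supply starts at p = 16.
CS = ½(96 − 76)(60) = 600; PS = ½(76 − 16)(60) = 1800.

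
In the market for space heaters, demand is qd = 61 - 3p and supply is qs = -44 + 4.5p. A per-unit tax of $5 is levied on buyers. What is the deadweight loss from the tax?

Deadweight loss = 22.5

Pre-tax equilibrium: p* = 14, q* = 19.
Tax on buyers shifts demand to qd = 61 − 3(p + 5) = 46 - 3p.
46 - 3p = -44 + 4.5p gives seller price ps = 12; buyers pay pb = 12 + 5 = 17.
New quantity: q = 61 − 3(17) = 10.
DWL = ½ × 5 × (19 − 10) = 22.5.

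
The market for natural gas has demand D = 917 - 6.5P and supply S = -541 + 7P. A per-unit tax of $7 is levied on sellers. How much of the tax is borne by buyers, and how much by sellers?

Buyers bear 98/27, sellers bear 91/27

Pre-tax equilibrium: P* = 108, Q* = 215.
Tax on sellers shifts supply to S = -541 + 7(P − 7) = -590 + 7P.
917 - 6.5P = -590 + 7P gives buyer price Pb = 3014/27; sellers receive Ps = 3014/27 − 7 = 2825/27.
New quantity: Q = 917 − 6.5(3014/27) = 5168/27.
Buyer burden = 3014/27 − 108 = 98/27; seller burden = 108 − 2825/27 = 91/27.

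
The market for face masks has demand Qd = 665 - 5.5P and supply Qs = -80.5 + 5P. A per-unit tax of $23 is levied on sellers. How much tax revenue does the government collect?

Pre-tax equilibrium: P* = 71, Q* = 274.5.
Tax on sellers shifts supply to Qs = -80.5 + 5(P − 23) = -195.5 + 5P.
665 - 5.5P = -195.5 + 5P gives buyer price Pb = 1721/21; sellers receive Ps = 1721/21 − 23 = 1238/21.
New quantity: Q = 665 − 5.5(1721/21) = 8999/42.
Revenue = 23 × 8999/42 = 206977/42.

Tax revenue = 206977/42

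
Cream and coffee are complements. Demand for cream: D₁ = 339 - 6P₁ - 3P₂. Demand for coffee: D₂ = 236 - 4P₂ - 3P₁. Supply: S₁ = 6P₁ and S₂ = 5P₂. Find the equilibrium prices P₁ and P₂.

P₁ = 71/3, P₂ = 55/3

Market 1: 339 - 6P₁ - 3P₂ = 6P₁ → 12P₁ + 3P₂ = 339.
Market 2: 9P₂ + 3P₁ = 236.
Eliminating P₂: 9×(1) − 3×(2) gives 99P₁ = 2343, so P₁ = 71/3.
Back-substitute into (2): P₂ = (236 − 3×71/3) / 9 = 55/3.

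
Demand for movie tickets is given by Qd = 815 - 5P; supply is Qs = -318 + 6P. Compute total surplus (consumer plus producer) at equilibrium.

Total surplus = 16500

Equilibrium: 815 - 5P = -318 + 6P gives P* = 103, Q* = 300.
Demand choke price: P = 163; supply starts at P = 53.
CS = ½(163 − 103)(300) = 9000; PS = ½(103 − 53)(300) = 7500.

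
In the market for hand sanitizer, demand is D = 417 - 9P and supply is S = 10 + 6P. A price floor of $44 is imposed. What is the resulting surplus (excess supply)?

Equilibrium price would be P* = 407/15, so the floor at 44 binds.
At P = 44: D = 21, S = 274.
Surplus = 274 − 21 = 253.

Surplus = 253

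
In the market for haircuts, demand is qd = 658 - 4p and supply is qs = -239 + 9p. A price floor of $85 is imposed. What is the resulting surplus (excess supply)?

Surplus = 208

Equilibrium price would be p* = 69, so the floor at 85 binds.
At p = 85: qd = 318, qs = 526.
Surplus = 526 − 318 = 208.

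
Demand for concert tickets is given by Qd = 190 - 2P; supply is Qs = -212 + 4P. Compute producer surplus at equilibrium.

Producer surplus = 392

Equilibrium: 190 - 2P = -212 + 4P gives P* = 67, Q* = 56.
Supply starts at P = 53 (where Qs = 0).
PS = ½(67 − 53)(56) = 392.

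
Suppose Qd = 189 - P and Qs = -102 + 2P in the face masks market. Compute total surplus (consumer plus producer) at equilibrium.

Total surplus = 6348

Equilibrium: 189 - P = -102 + 2P gives P* = 97, Q* = 92.
Demand choke price: P = 189; supply starts at P = 51.
CS = ½(189 − 97)(92) = 4232; PS = ½(97 − 51)(92) = 2116.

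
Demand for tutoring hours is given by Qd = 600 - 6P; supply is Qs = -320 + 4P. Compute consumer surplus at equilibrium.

Equilibrium: 600 - 6P = -320 + 4P gives P* = 92, Q* = 48.
Demand choke price (Qd = 0): P = 100.
CS = ½(100 − 92)(48) = 192.

Consumer surplus = 192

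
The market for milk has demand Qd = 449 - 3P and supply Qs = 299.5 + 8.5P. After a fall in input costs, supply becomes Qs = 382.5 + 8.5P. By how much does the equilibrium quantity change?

ΔQ = 498/23

Original equilibrium: P* = 13, Q* = 410.
New equilibrium: 449 - 3P = 382.5 + 8.5P, so 66.5 = 11.5P and P' = 133/23; Q' = 449 − 3(133/23) = 9928/23.
Change in quantity: 9928/23 − 410 = 498/23.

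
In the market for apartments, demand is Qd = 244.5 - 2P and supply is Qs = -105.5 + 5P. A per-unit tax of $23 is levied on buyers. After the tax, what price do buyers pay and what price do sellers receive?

Pre-tax equilibrium: P* = 50, Q* = 144.5.
Tax on buyers shifts demand to Qd = 244.5 − 2(P + 23) = 198.5 - 2P.
198.5 - 2P = -105.5 + 5P gives seller price Ps = 304/7; buyers pay Pb = 304/7 + 23 = 465/7.
New quantity: Q = 244.5 − 2(465/7) = 1563/14.

Buyers pay 465/7, sellers receive 304/7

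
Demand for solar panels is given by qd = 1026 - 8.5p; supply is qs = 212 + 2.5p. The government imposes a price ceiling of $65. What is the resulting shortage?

Equilibrium price would be p* = 74, so the ceiling at 65 binds.
At p = 65: qd = 1026 − 8.5(65) = 473.5, qs = 212 + 2.5(65) = 374.5.
Shortage = 473.5 − 374.5 = 99.

Shortage = 99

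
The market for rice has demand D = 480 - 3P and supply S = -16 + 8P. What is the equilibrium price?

P* = 496/11

Set D = S: 480 - 3P = -16 + 8P.
496 = 11P, so P* = 496/11.
Q* = 480 − 3(496/11) = 3792/11.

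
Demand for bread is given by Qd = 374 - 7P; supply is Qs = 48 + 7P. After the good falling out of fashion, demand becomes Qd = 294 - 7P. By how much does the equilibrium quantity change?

ΔQ = -40

Original equilibrium: P* = 163/7, Q* = 211.
New equilibrium: 294 - 7P = 48 + 7P, so 246 = 14P and P' = 123/7; Q' = 294 − 7(123/7) = 171.
Change in quantity: 171 − 211 = -40.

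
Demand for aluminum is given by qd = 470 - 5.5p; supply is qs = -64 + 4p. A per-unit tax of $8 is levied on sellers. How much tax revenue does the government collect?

Pre-tax equilibrium: p* = 1068/19, q* = 3056/19.
Tax on sellers shifts supply to qs = -64 + 4(p − 8) = -96 + 4p.
470 - 5.5p = -96 + 4p gives buyer price pb = 1132/19; sellers receive ps = 1132/19 − 8 = 980/19.
New quantity: q = 470 − 5.5(1132/19) = 2704/19.
Revenue = 8 × 2704/19 = 21632/19.

Tax revenue = 21632/19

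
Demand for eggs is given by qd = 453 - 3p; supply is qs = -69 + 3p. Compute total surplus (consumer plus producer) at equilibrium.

Equilibrium: 453 - 3p = -69 + 3p gives p* = 87, q* = 192.
Demand choke price: p = 151; supply starts at p = 23.
CS = ½(151 − 87)(192) = 6144; PS = ½(87 − 23)(192) = 6144.

Total surplus = 12288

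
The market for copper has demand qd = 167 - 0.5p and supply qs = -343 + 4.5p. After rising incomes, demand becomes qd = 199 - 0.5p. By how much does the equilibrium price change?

Original equilibrium: p* = 102, q* = 116.
New equilibrium: 199 - 0.5p = -343 + 4.5p, so 542 = 5p and p' = 108.4; q' = 199 − 0.5(108.4) = 144.8.
Change in price: 108.4 − 102 = 6.4.

Δp = 6.4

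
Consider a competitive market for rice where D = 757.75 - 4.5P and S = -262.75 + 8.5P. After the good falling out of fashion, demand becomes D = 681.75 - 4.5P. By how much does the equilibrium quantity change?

ΔQ = -646/13

Original equilibrium: P* = 78.5, Q* = 404.5.
New equilibrium: 681.75 - 4.5P = -262.75 + 8.5P, so 944.5 = 13P and P' = 1889/26; Q' = 681.75 − 4.5(1889/26) = 9225/26.
Change in quantity: 9225/26 − 404.5 = -646/13.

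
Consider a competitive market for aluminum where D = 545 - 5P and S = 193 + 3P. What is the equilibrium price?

P* = 44

Set D = S: 545 - 5P = 193 + 3P.
352 = 8P, so P* = 44.
Q* = 545 − 5(44) = 325.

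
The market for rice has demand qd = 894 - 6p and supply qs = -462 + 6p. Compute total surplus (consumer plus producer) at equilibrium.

Equilibrium: 894 - 6p = -462 + 6p gives p* = 113, q* = 216.
Demand choke price: p = 149; supply starts at p = 77.
CS = ½(149 − 113)(216) = 3888; PS = ½(113 − 77)(216) = 3888.

Total surplus = 7776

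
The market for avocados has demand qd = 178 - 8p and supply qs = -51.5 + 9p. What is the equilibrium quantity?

Set qd = qs: 178 - 8p = -51.5 + 9p.
229.5 = 17p, so p* = 13.5.
q* = 178 − 8(13.5) = 70.

q* = 70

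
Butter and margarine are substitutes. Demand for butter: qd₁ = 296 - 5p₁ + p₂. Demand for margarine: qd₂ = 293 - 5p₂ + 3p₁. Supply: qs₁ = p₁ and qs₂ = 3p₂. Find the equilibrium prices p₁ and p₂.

Market 1: 296 - 5p₁ + p₂ = p₁ → 6p₁ - p₂ = 296.
Market 2: 8p₂ - 3p₁ = 293.
Eliminating p₂: 8×(1) + 1×(2) gives 45p₁ = 2661, so p₁ = 887/15.
Back-substitute into (2): p₂ = (293 + 3×887/15) / 8 = 58.8.

p₁ = 887/15, p₂ = 58.8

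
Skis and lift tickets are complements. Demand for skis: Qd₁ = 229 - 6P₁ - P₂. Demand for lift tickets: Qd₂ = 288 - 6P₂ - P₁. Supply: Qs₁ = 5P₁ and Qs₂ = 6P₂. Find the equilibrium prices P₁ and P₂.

Market 1: 229 - 6P₁ - P₂ = 5P₁ → 11P₁ + P₂ = 229.
Market 2: 12P₂ + P₁ = 288.
Eliminating P₂: 12×(1) − 1×(2) gives 131P₁ = 2460, so P₁ = 2460/131.
Back-substitute into (2): P₂ = (288 − 1×2460/131) / 12 = 2939/131.

P₁ = 2460/131, P₂ = 2939/131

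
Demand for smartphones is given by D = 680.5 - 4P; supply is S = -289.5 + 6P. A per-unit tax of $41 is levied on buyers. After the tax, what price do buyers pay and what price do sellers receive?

Pre-tax equilibrium: P* = 97, Q* = 292.5.
Tax on buyers shifts demand to D = 680.5 − 4(P + 41) = 516.5 - 4P.
516.5 - 4P = -289.5 + 6P gives seller price Ps = 80.6; buyers pay Pb = 80.6 + 41 = 121.6.
New quantity: Q = 680.5 − 4(121.6) = 194.1.

Buyers pay $121.6, sellers receive $80.6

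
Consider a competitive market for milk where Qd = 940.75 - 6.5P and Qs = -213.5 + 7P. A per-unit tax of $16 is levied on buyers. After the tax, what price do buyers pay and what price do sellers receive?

Buyers pay 5065/54, sellers receive 4201/54

Pre-tax equilibrium: P* = 85.5, Q* = 385.
Tax on buyers shifts demand to Qd = 940.75 − 6.5(P + 16) = 836.75 - 6.5P.
836.75 - 6.5P = -213.5 + 7P gives seller price Ps = 4201/54; buyers pay Pb = 4201/54 + 16 = 5065/54.
New quantity: Q = 940.75 − 6.5(5065/54) = 8939/27.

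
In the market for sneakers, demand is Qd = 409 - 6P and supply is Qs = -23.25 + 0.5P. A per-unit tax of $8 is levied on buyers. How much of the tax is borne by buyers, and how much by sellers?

Buyers bear 8/13, sellers bear 96/13

Pre-tax equilibrium: P* = 66.5, Q* = 10.
Tax on buyers shifts demand to Qd = 409 − 6(P + 8) = 361 - 6P.
361 - 6P = -23.25 + 0.5P gives seller price Ps = 1537/26; buyers pay Pb = 1537/26 + 8 = 1745/26.
New quantity: Q = 409 − 6(1745/26) = 82/13.
Buyer burden = 1745/26 − 66.5 = 8/13; seller burden = 66.5 − 1537/26 = 96/13.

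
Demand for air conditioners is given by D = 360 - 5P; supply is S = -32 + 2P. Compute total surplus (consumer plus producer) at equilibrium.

Total surplus = 2240

Equilibrium: 360 - 5P = -32 + 2P gives P* = 56, Q* = 80.
Demand choke price: P = 72; supply starts at P = 16.
CS = ½(72 − 56)(80) = 640; PS = ½(56 − 16)(80) = 1600.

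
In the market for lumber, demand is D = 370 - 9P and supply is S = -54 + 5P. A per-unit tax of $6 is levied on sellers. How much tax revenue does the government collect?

Tax revenue = 3282/7

Pre-tax equilibrium: P* = 212/7, Q* = 682/7.
Tax on sellers shifts supply to S = -54 + 5(P − 6) = -84 + 5P.
370 - 9P = -84 + 5P gives buyer price Pb = 227/7; sellers receive Ps = 227/7 − 6 = 185/7.
New quantity: Q = 370 − 9(227/7) = 547/7.
Revenue = 6 × 547/7 = 3282/7.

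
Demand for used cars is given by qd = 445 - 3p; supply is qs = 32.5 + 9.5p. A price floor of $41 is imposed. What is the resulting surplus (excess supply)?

Equilibrium price would be p* = 33, so the floor at 41 binds.
At p = 41: qd = 322, qs = 422.
Surplus = 422 − 322 = 100.

Surplus = 100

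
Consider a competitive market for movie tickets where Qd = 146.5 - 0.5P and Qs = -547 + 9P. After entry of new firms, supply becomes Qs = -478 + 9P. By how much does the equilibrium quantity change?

ΔQ = 69/19

Original equilibrium: P* = 73, Q* = 110.
New equilibrium: 146.5 - 0.5P = -478 + 9P, so 624.5 = 9.5P and P' = 1249/19; Q' = 146.5 − 0.5(1249/19) = 2159/19.
Change in quantity: 2159/19 − 110 = 69/19.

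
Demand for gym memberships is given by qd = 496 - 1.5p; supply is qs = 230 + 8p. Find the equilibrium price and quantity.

p* = 28, q* = 454

Set qd = qs: 496 - 1.5p = 230 + 8p.
266 = 9.5p, so p* = 28.
q* = 496 − 1.5(28) = 454.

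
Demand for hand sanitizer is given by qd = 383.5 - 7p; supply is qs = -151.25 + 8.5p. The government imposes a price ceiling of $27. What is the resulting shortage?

Shortage = 116.25

Equilibrium price would be p* = 34.5, so the ceiling at 27 binds.
At p = 27: qd = 383.5 − 7(27) = 194.5, qs = -151.25 + 8.5(27) = 78.25.
Shortage = 194.5 − 78.25 = 116.25.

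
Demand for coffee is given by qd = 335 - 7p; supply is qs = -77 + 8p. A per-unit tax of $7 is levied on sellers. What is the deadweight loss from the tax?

Deadweight loss = 1372/15

Pre-tax equilibrium: p* = 412/15, q* = 2141/15.
Tax on sellers shifts supply to qs = -77 + 8(p − 7) = -133 + 8p.
335 - 7p = -133 + 8p gives buyer price pb = 31.2; sellers receive ps = 31.2 − 7 = 24.2.
New quantity: q = 335 − 7(31.2) = 116.6.
DWL = ½ × 7 × (2141/15 − 116.6) = 1372/15.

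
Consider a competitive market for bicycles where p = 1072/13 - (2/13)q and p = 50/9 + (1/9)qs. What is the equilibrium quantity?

Set the two price expressions equal: 1072/13 - (2/13)q = 50/9 + (1/9)q.
8998/117 = (31/117)q, so q* = 8998/31.
p* = 1072/13 − (2/13)(8998/31) = 1172/31.

q* = 8998/31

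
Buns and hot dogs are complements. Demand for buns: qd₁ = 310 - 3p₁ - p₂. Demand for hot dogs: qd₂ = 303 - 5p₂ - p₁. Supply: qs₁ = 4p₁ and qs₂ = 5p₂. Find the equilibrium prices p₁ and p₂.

Market 1: 310 - 3p₁ - p₂ = 4p₁ → 7p₁ + p₂ = 310.
Market 2: 10p₂ + p₁ = 303.
Eliminating p₂: 10×(1) − 1×(2) gives 69p₁ = 2797, so p₁ = 2797/69.
Back-substitute into (2): p₂ = (303 − 1×2797/69) / 10 = 1811/69.

p₁ = 2797/69, p₂ = 1811/69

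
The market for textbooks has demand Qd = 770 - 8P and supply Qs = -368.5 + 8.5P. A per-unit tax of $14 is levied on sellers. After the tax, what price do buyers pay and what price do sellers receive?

Buyers pay 2515/33, sellers receive 2053/33

Pre-tax equilibrium: P* = 69, Q* = 218.
Tax on sellers shifts supply to Qs = -368.5 + 8.5(P − 14) = -487.5 + 8.5P.
770 - 8P = -487.5 + 8.5P gives buyer price Pb = 2515/33; sellers receive Ps = 2515/33 − 14 = 2053/33.
New quantity: Q = 770 − 8(2515/33) = 5290/33.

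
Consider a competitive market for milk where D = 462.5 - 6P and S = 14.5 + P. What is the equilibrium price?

P* = 64

Set D = S: 462.5 - 6P = 14.5 + P.
448 = 7P, so P* = 64.
Q* = 462.5 − 6(64) = 78.5.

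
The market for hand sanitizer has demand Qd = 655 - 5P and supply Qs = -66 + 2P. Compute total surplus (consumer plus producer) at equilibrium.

Equilibrium: 655 - 5P = -66 + 2P gives P* = 103, Q* = 140.
Demand choke price: P = 131; supply starts at P = 33.
CS = ½(131 − 103)(140) = 1960; PS = ½(103 − 33)(140) = 4900.

Total surplus = 6860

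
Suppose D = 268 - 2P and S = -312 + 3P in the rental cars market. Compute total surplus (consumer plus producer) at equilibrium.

Total surplus = 540

Equilibrium: 268 - 2P = -312 + 3P gives P* = 116, Q* = 36.
Demand choke price: P = 134; supply starts at P = 104.
CS = ½(134 − 116)(36) = 324; PS = ½(116 − 104)(36) = 216.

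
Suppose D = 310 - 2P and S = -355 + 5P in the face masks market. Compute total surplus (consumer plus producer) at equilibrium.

Total surplus = 5040

Equilibrium: 310 - 2P = -355 + 5P gives P* = 95, Q* = 120.
Demand choke price: P = 155; supply starts at P = 71.
CS = ½(155 − 95)(120) = 3600; PS = ½(95 − 71)(120) = 1440.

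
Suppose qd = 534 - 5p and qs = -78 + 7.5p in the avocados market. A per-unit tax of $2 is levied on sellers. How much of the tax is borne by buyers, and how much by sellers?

Buyers bear $1.2, sellers bear $0.8

Pre-tax equilibrium: p* = 48.96, q* = 289.2.
Tax on sellers shifts supply to qs = -78 + 7.5(p − 2) = -93 + 7.5p.
534 - 5p = -93 + 7.5p gives buyer price pb = 50.16; sellers receive ps = 50.16 − 2 = 48.16.
New quantity: q = 534 − 5(50.16) = 283.2.
Buyer burden = 50.16 − 48.96 = 1.2; seller burden = 48.96 − 48.16 = 0.8.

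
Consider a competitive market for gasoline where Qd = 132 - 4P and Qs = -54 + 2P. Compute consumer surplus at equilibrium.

Equilibrium: 132 - 4P = -54 + 2P gives P* = 31, Q* = 8.
Demand choke price (Qd = 0): P = 33.
CS = ½(33 − 31)(8) = 8.

Consumer surplus = 8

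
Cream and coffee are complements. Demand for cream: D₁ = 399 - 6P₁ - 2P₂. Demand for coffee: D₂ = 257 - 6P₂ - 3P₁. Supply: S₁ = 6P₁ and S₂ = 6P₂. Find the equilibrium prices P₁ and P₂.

Market 1: 399 - 6P₁ - 2P₂ = 6P₁ → 12P₁ + 2P₂ = 399.
Market 2: 12P₂ + 3P₁ = 257.
Eliminating P₂: 12×(1) − 2×(2) gives 138P₁ = 4274, so P₁ = 2137/69.
Back-substitute into (2): P₂ = (257 − 3×2137/69) / 12 = 629/46.

P₁ = 2137/69, P₂ = 629/46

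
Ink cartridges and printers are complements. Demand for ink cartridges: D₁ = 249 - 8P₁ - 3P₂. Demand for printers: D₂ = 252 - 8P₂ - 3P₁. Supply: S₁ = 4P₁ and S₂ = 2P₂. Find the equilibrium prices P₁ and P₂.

P₁ = 578/37, P₂ = 759/37

Market 1: 249 - 8P₁ - 3P₂ = 4P₁ → 12P₁ + 3P₂ = 249.
Market 2: 10P₂ + 3P₁ = 252.
Eliminating P₂: 10×(1) − 3×(2) gives 111P₁ = 1734, so P₁ = 578/37.
Back-substitute into (2): P₂ = (252 − 3×578/37) / 10 = 759/37.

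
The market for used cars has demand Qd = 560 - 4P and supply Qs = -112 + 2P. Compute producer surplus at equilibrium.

Producer surplus = 3136

Equilibrium: 560 - 4P = -112 + 2P gives P* = 112, Q* = 112.
Supply starts at P = 56 (where Qs = 0).
PS = ½(112 − 56)(112) = 3136.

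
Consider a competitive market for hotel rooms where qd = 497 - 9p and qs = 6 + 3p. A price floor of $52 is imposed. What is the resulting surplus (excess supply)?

Equilibrium price would be p* = 491/12, so the floor at 52 binds.
At p = 52: qd = 29, qs = 162.
Surplus = 162 − 29 = 133.

Surplus = 133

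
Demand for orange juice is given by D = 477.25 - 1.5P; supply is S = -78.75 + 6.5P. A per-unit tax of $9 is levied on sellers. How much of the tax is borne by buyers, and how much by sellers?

Pre-tax equilibrium: P* = 69.5, Q* = 373.
Tax on sellers shifts supply to S = -78.75 + 6.5(P − 9) = -137.25 + 6.5P.
477.25 - 1.5P = -137.25 + 6.5P gives buyer price Pb = 76.8125; sellers receive Ps = 76.8125 − 9 = 67.8125.
New quantity: Q = 477.25 − 1.5(76.8125) = 362.03125.
Buyer burden = 76.8125 − 69.5 = 7.3125; seller burden = 69.5 − 67.8125 = 1.6875.

Buyers bear $7.3125, sellers bear $1.6875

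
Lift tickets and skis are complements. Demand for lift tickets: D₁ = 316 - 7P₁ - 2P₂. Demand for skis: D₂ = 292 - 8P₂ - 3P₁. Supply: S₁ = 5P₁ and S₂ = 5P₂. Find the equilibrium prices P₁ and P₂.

Market 1: 316 - 7P₁ - 2P₂ = 5P₁ → 12P₁ + 2P₂ = 316.
Market 2: 13P₂ + 3P₁ = 292.
Eliminating P₂: 13×(1) − 2×(2) gives 150P₁ = 3524, so P₁ = 1762/75.
Back-substitute into (2): P₂ = (292 − 3×1762/75) / 13 = 17.04.

P₁ = 1762/75, P₂ = 17.04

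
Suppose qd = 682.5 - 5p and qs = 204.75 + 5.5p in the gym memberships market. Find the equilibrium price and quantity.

Set qd = qs: 682.5 - 5p = 204.75 + 5.5p.
477.75 = 10.5p, so p* = 45.5.
q* = 682.5 − 5(45.5) = 455.

p* = 45.5, q* = 455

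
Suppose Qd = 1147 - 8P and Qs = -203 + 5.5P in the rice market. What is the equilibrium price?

Set Qd = Qs: 1147 - 8P = -203 + 5.5P.
1350 = 13.5P, so P* = 100.
Q* = 1147 − 8(100) = 347.

P* = 100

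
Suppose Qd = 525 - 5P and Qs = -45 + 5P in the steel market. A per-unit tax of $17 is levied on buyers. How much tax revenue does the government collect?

Pre-tax equilibrium: P* = 57, Q* = 240.
Tax on buyers shifts demand to Qd = 525 − 5(P + 17) = 440 - 5P.
440 - 5P = -45 + 5P gives seller price Ps = 48.5; buyers pay Pb = 48.5 + 17 = 65.5.
New quantity: Q = 525 − 5(65.5) = 197.5.
Revenue = 17 × 197.5 = 3357.5.

Tax revenue = 3357.5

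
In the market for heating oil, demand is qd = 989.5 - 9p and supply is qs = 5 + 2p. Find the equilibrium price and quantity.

p* = 89.5, q* = 184

Set qd = qs: 989.5 - 9p = 5 + 2p.
984.5 = 11p, so p* = 89.5.
q* = 989.5 − 9(89.5) = 184.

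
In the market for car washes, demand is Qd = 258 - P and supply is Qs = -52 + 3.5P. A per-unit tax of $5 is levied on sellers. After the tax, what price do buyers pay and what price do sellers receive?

Buyers pay 655/9, sellers receive 610/9

Pre-tax equilibrium: P* = 620/9, Q* = 1702/9.
Tax on sellers shifts supply to Qs = -52 + 3.5(P − 5) = -69.5 + 3.5P.
258 - P = -69.5 + 3.5P gives buyer price Pb = 655/9; sellers receive Ps = 655/9 − 5 = 610/9.
New quantity: Q = 258 − 1(655/9) = 1667/9.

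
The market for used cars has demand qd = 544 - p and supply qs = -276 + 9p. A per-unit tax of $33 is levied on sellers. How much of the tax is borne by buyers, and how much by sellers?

Pre-tax equilibrium: p* = 82, q* = 462.
Tax on sellers shifts supply to qs = -276 + 9(p − 33) = -573 + 9p.
544 - p = -573 + 9p gives buyer price pb = 111.7; sellers receive ps = 111.7 − 33 = 78.7.
New quantity: q = 544 − 1(111.7) = 432.3.
Buyer burden = 111.7 − 82 = 29.7; seller burden = 82 − 78.7 = 3.3.

Buyers bear $29.7, sellers bear $3.3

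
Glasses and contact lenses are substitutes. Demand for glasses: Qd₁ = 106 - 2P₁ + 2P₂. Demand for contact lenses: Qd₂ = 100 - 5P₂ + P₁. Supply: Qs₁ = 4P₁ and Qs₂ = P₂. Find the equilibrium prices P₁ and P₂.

P₁ = 418/17, P₂ = 353/17

Market 1: 106 - 2P₁ + 2P₂ = 4P₁ → 6P₁ - 2P₂ = 106.
Market 2: 6P₂ - P₁ = 100.
Eliminating P₂: 6×(1) + 2×(2) gives 34P₁ = 836, so P₁ = 418/17.
Back-substitute into (2): P₂ = (100 + 1×418/17) / 6 = 353/17.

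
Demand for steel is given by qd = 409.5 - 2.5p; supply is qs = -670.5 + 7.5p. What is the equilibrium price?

p* = 108

Set qd = qs: 409.5 - 2.5p = -670.5 + 7.5p.
1080 = 10p, so p* = 108.
q* = 409.5 − 2.5(108) = 139.5.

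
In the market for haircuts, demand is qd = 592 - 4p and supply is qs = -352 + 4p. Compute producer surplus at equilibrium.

Equilibrium: 592 - 4p = -352 + 4p gives p* = 118, q* = 120.
Supply starts at p = 88 (where qs = 0).
PS = ½(118 − 88)(120) = 1800.

Producer surplus = 1800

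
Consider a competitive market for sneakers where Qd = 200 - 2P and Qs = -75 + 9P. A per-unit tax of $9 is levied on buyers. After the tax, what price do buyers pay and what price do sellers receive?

Pre-tax equilibrium: P* = 25, Q* = 150.
Tax on buyers shifts demand to Qd = 200 − 2(P + 9) = 182 - 2P.
182 - 2P = -75 + 9P gives seller price Ps = 257/11; buyers pay Pb = 257/11 + 9 = 356/11.
New quantity: Q = 200 − 2(356/11) = 1488/11.

Buyers pay 356/11, sellers receive 257/11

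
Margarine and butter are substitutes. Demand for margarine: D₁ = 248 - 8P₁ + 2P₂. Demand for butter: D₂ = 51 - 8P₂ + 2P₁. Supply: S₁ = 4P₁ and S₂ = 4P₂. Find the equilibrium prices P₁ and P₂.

Market 1: 248 - 8P₁ + 2P₂ = 4P₁ → 12P₁ - 2P₂ = 248.
Market 2: 12P₂ - 2P₁ = 51.
Eliminating P₂: 12×(1) + 2×(2) gives 140P₁ = 3078, so P₁ = 1539/70.
Back-substitute into (2): P₂ = (51 + 2×1539/70) / 12 = 277/35.

P₁ = 1539/70, P₂ = 277/35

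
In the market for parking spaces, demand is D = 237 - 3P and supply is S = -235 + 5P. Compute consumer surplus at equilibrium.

Equilibrium: 237 - 3P = -235 + 5P gives P* = 59, Q* = 60.
Demand choke price (D = 0): P = 79.
CS = ½(79 − 59)(60) = 600.

Consumer surplus = 600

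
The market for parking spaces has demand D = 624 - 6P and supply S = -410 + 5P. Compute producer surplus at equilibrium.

Equilibrium: 624 - 6P = -410 + 5P gives P* = 94, Q* = 60.
Supply starts at P = 82 (where S = 0).
PS = ½(94 − 82)(60) = 360.

Producer surplus = 360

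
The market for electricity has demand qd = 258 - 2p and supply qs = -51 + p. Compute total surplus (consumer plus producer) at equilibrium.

Equilibrium: 258 - 2p = -51 + p gives p* = 103, q* = 52.
Demand choke price: p = 129; supply starts at p = 51.
CS = ½(129 − 103)(52) = 676; PS = ½(103 − 51)(52) = 1352.

Total surplus = 2028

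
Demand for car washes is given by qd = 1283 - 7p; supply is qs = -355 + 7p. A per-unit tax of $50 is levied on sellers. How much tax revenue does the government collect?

Pre-tax equilibrium: p* = 117, q* = 464.
Tax on sellers shifts supply to qs = -355 + 7(p − 50) = -705 + 7p.
1283 - 7p = -705 + 7p gives buyer price pb = 142; sellers receive ps = 142 − 50 = 92.
New quantity: q = 1283 − 7(142) = 289.
Revenue = 50 × 289 = 14450.

Tax revenue = 14450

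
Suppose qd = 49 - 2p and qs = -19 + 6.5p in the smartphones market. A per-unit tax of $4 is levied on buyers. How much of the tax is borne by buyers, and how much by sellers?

Buyers bear 52/17, sellers bear 16/17

Pre-tax equilibrium: p* = 8, q* = 33.
Tax on buyers shifts demand to qd = 49 − 2(p + 4) = 41 - 2p.
41 - 2p = -19 + 6.5p gives seller price ps = 120/17; buyers pay pb = 120/17 + 4 = 188/17.
New quantity: q = 49 − 2(188/17) = 457/17.
Buyer burden = 188/17 − 8 = 52/17; seller burden = 8 − 120/17 = 16/17.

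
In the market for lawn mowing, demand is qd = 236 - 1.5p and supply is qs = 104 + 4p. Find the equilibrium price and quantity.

Set qd = qs: 236 - 1.5p = 104 + 4p.
132 = 5.5p, so p* = 24.
q* = 236 − 1.5(24) = 200.

p* = 24, q* = 200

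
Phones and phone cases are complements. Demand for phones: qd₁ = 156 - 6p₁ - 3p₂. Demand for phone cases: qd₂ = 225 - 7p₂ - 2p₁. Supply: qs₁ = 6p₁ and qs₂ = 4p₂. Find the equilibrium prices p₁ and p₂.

Market 1: 156 - 6p₁ - 3p₂ = 6p₁ → 12p₁ + 3p₂ = 156.
Market 2: 11p₂ + 2p₁ = 225.
Eliminating p₂: 11×(1) − 3×(2) gives 126p₁ = 1041, so p₁ = 347/42.
Back-substitute into (2): p₂ = (225 − 2×347/42) / 11 = 398/21.

p₁ = 347/42, p₂ = 398/21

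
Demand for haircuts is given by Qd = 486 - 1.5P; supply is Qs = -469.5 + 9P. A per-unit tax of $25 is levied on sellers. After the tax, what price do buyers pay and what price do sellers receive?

Buyers pay 787/7, sellers receive 612/7

Pre-tax equilibrium: P* = 91, Q* = 349.5.
Tax on sellers shifts supply to Qs = -469.5 + 9(P − 25) = -694.5 + 9P.
486 - 1.5P = -694.5 + 9P gives buyer price Pb = 787/7; sellers receive Ps = 787/7 − 25 = 612/7.
New quantity: Q = 486 − 1.5(787/7) = 4443/14.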